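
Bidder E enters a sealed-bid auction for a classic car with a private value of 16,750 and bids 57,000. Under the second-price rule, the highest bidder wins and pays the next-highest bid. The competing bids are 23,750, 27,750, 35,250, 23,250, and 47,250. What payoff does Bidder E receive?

Bidder E's payoff: -30,500.

Highest competing bid: 47,250.
Bidder E's bid 57,000 is the highest overall, so Bidder E wins and pays the second-highest bid, 47,250.
Payoff = value − price = 16,750 − 47,250 = -30,500.
Overbidding won the item at a price above value — truthful bidding would have avoided this loss.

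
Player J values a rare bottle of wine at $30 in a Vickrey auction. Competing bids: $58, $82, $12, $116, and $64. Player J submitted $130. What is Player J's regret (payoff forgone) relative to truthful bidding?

Payoff forgone: $86.

The highest competing bid is $116.
Bidding truthfully at $30: the top bid is $116 (a rival), so Player J loses. Payoff = $0.
Bidding $130: Player J has the top bid, wins, and pays the second-highest bid $116. Payoff = $30 − $116 = -$86.
Regret = truthful payoff − actual payoff = $0 − -$86 = $86.
Deviating from a truthful bid can only lose payoff in a second-price auction — never gain.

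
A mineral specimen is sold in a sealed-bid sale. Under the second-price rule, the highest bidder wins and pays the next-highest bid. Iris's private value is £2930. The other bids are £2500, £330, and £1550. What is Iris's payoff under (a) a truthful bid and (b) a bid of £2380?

Truthful: £430; alternative: £0.

The highest competing bid is £2500.
Bidding truthfully at £2930: Iris has the top bid, wins, and pays the second-highest bid £2500. Payoff = £2930 − £2500 = £430.
Bidding £2380: the top bid is £2500 (a rival), so Iris loses. Payoff = £0.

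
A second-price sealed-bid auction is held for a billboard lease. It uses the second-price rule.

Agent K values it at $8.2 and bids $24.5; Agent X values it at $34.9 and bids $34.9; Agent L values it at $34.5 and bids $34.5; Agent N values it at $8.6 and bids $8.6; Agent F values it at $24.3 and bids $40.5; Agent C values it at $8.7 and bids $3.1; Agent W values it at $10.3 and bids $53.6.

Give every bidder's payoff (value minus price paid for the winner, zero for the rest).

Agent K $0.0, Agent X $0.0, Agent L $0.0, Agent N $0.0, Agent F $0.0, Agent C $0.0, Agent W -$30.2.

Bids in descending order: Agent W $53.6, then Agent F $40.5, then Agent X $34.9, then Agent L $34.5, then Agent K $24.5, then Agent N $8.6, then Agent C $3.1.
Agent W has the top bid and wins; the price is the second-highest bid, $40.5.
Agent W's payoff = $10.3 − $40.5 = -$30.2. All other bidders lose, so their payoff is 0.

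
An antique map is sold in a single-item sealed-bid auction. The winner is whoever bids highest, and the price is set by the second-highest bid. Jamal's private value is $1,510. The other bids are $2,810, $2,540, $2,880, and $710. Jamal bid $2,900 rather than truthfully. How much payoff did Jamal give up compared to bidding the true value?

The highest competing bid is $2,880.
Bidding truthfully at $1,510: the top bid is $2,880 (a rival), so Jamal loses. Payoff = $0.
Bidding $2,900: Jamal has the top bid, wins, and pays the second-highest bid $2,880. Payoff = $1,510 − $2,880 = -$1,370.
Regret = truthful payoff − actual payoff = $0 − -$1,370 = $1,370.

Regret: $1,370.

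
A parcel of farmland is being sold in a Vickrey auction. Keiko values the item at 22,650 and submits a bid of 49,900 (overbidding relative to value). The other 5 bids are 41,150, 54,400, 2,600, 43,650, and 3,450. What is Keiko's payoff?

Keiko's payoff: 0.

Highest competing bid: 54,400.
Keiko's bid 49,900 is not the highest, so Keiko loses, pays nothing, and earns zero payoff.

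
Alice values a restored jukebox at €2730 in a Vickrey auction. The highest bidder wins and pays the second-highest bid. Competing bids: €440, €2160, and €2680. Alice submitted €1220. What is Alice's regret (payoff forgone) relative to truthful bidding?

Payoff forgone: €50.

The highest competing bid is €2680.
Bidding truthfully at €2730: Alice has the top bid, wins, and pays the second-highest bid €2680. Payoff = €2730 − €2680 = €50.
Bidding €1220: the top bid is €2680 (a rival), so Alice loses. Payoff = €0.
Regret = truthful payoff − actual payoff = €50 − €0 = €50.
This is the dominant-strategy logic: truthful bidding weakly beats any alternative.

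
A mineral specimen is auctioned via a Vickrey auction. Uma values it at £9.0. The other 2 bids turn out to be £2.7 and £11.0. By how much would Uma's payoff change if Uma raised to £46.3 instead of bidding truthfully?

The highest competing bid is £11.0.
Bidding truthfully at £9.0: the top bid is £11.0 (a rival), so Uma loses. Payoff = £0.0.
Bidding £46.3: Uma has the top bid, wins, and pays the second-highest bid £11.0. Payoff = £9.0 − £11.0 = -£2.0.
Change = -£2.0 − £0.0 = -£2.0.

Change in payoff: -£2.0.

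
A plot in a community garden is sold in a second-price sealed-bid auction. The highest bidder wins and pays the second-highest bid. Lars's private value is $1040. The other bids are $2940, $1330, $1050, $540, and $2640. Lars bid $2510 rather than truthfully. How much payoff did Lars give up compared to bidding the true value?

The highest competing bid is $2940.
Bidding truthfully at $1040: the top bid is $2940 (a rival), so Lars loses. Payoff = $0.
Bidding $2510: the top bid is $2940 (a rival), so Lars loses. Payoff = $0.
Regret = truthful payoff − actual payoff = $0 − $0 = $0.

Payoff forgone: $0.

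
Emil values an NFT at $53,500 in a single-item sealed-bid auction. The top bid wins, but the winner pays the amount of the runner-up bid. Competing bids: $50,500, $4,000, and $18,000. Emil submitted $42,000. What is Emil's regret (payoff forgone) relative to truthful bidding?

The highest competing bid is $50,500.
Bidding truthfully at $53,500: Emil has the top bid, wins, and pays the second-highest bid $50,500. Payoff = $53,500 − $50,500 = $3,000.
Bidding $42,000: the top bid is $50,500 (a rival), so Emil loses. Payoff = $0.
Regret = truthful payoff − actual payoff = $3,000 − $0 = $3,000.

Payoff forgone: $3,000.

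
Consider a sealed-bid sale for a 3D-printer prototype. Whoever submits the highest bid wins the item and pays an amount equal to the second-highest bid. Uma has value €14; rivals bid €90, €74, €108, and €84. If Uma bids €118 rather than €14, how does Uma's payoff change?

Payoff change: -€94.

The highest competing bid is €108.
Bidding truthfully at €14: the top bid is €108 (a rival), so Uma loses. Payoff = €0.
Bidding €118: Uma has the top bid, wins, and pays the second-highest bid €108. Payoff = €14 − €108 = -€94.
Change = -€94 − €0 = -€94.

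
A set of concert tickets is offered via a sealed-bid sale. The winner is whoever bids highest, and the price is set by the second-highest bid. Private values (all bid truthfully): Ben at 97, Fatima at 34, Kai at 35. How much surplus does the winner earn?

Surplus = 62.

Ordered from highest: Ben 97; Kai 35; Fatima 34.
Ben wins with the top bid and pays the second-highest, 35.
Surplus = 97 − 35 = 62.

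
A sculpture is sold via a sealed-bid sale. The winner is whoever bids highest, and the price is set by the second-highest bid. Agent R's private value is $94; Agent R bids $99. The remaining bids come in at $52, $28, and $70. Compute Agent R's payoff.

Payoff = $24.

Highest competing bid: $70.
Agent R's bid $99 is the highest overall, so Agent R wins and pays the second-highest bid, $70.
Payoff = value − price = $94 − $70 = $24.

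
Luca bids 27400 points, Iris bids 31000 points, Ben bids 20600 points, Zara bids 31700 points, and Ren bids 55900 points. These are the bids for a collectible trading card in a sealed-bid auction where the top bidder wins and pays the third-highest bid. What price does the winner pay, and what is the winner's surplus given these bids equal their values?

Sorted high to low: Ren 55900 points > Zara 31700 points > Iris 31000 points > Luca 27400 points > Ben 20600 points.
Ren is the highest bidder, so Ren wins.
Under the third-price rule, the price is the third-highest bid: 31000 points.
Surplus = 55900 points − 31000 points = 24900 points.

Price 31000 points; surplus 24900 points.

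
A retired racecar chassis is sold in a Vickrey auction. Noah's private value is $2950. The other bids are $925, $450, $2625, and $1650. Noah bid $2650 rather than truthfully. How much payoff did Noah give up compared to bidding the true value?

$0

The highest competing bid is $2625.
Bidding truthfully at $2950: Noah has the top bid, wins, and pays the second-highest bid $2625. Payoff = $2950 − $2625 = $325.
Bidding $2650: Noah has the top bid, wins, and pays the second-highest bid $2625. Payoff = $2950 − $2625 = $325.
Regret = truthful payoff − actual payoff = $325 − $325 = $0.
The bid only affects whether you win, not the price — here both bids land on the same side of the top rival bid, so the deviation is payoff-neutral.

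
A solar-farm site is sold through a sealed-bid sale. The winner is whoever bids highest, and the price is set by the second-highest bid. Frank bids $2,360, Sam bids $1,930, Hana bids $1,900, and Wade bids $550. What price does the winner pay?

Ordered from highest: Frank $2,360, then Sam $1,930, then Hana $1,900, then Wade $550.
Frank has the highest bid, so Frank wins.
The second-highest bid is $1,930, so that is what Frank pays.

The winner pays $1,930.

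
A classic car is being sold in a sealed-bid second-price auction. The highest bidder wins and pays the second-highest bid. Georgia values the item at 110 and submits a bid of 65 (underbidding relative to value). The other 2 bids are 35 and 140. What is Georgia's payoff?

Highest competing bid: 140.
Georgia's bid 65 is not the highest, so Georgia loses, pays nothing, and earns zero payoff.

Georgia's payoff: 0.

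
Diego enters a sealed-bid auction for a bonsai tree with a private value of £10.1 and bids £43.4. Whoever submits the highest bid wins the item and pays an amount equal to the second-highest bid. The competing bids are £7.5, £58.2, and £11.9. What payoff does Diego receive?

Highest competing bid: £58.2.
Diego's bid £43.4 is not the highest, so Diego loses, pays nothing, and earns zero payoff.

Diego's payoff: £0.0.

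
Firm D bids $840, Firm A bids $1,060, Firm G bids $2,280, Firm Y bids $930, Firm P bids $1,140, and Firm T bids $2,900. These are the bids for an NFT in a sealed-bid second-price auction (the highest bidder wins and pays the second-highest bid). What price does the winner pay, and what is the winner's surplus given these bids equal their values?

Ranking the bids: Firm T $2,900; Firm G $2,280; Firm P $1,140; Firm A $1,060; Firm Y $930; Firm D $840.
Firm T is the highest bidder, so Firm T wins.
Under the second-price rule, the price is the second-highest bid: $2,280.
Surplus = $2,900 − $2,280 = $620.

Price $2,280; surplus $620.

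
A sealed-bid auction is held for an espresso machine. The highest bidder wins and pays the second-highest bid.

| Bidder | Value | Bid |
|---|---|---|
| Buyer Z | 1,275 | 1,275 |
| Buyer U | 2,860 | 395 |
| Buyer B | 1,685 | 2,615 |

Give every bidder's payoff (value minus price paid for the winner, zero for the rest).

Payoffs: Buyer Z 0, Buyer U 0, Buyer B 410.

Ordered from highest: Buyer B 2,615; Buyer Z 1,275; Buyer U 395.
Buyer B has the top bid and wins; the price is the second-highest bid, 1,275.
Buyer B's payoff = 1,685 − 1,275 = 410. All other bidders lose, so their payoff is 0.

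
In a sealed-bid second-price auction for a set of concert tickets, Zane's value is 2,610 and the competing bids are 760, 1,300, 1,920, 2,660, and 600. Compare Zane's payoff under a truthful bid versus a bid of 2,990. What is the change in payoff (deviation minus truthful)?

The highest competing bid is 2,660.
Bidding truthfully at 2,610: the top bid is 2,660 (a rival), so Zane loses. Payoff = 0.
Bidding 2,990: Zane has the top bid, wins, and pays the second-highest bid 2,660. Payoff = 2,610 − 2,660 = -50.
Change = -50 − 0 = -50.
This is the dominant-strategy logic: truthful bidding weakly beats any alternative.

Payoff change: -50.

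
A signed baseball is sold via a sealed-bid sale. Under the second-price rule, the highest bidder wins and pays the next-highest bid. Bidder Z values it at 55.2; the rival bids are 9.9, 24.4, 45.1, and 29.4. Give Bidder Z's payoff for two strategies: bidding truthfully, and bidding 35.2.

The highest competing bid is 45.1.
Bidding truthfully at 55.2: Bidder Z has the top bid, wins, and pays the second-highest bid 45.1. Payoff = 55.2 − 45.1 = 10.1.
Bidding 35.2: the top bid is 45.1 (a rival), so Bidder Z loses. Payoff = 0.0.
Deviating from a truthful bid can only lose payoff in a second-price auction — never gain.

(a) 10.1  (b) 0.0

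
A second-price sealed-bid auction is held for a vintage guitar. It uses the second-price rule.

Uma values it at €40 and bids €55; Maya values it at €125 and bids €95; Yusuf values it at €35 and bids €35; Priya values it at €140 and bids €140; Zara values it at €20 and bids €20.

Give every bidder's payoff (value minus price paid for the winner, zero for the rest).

Payoffs: Uma €0, Maya €0, Yusuf €0, Priya €45, Zara €0.

Bids in descending order: Priya €140 > Maya €95 > Uma €55 > Yusuf €35 > Zara €20.
Priya has the top bid and wins; the price is the second-highest bid, €95.
Priya's payoff = €140 − €95 = €45. All other bidders lose, so their payoff is 0.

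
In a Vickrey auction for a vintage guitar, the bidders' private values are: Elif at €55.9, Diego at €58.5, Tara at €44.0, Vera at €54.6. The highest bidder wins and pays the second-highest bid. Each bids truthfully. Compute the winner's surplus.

Winner's surplus: €2.6.

Ranking the bids: Diego €58.5, then Elif €55.9, then Vera €54.6, then Tara €44.0.
Diego wins with the top bid and pays the second-highest, €55.9.
Surplus = €58.5 − €55.9 = €2.6.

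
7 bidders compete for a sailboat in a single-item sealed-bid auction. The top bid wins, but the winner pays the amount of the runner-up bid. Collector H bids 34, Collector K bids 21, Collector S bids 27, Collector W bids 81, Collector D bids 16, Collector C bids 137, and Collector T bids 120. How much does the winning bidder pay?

Bids in descending order: Collector C 137, then Collector T 120, then Collector W 81, then Collector H 34, then Collector S 27, then Collector K 21, then Collector D 16.
Collector C has the highest bid, so Collector C wins.
The second-highest bid is 120, so that is what Collector C pays.

Price paid: 120.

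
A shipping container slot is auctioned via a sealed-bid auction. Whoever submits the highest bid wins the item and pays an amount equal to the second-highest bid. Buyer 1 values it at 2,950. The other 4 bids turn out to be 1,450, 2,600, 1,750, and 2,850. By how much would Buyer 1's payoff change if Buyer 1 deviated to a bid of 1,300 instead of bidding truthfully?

Payoff change: -100.

The highest competing bid is 2,850.
Bidding truthfully at 2,950: Buyer 1 has the top bid, wins, and pays the second-highest bid 2,850. Payoff = 2,950 − 2,850 = 100.
Bidding 1,300: the top bid is 2,850 (a rival), so Buyer 1 loses. Payoff = 0.
Change = 0 − 100 = -100.
Deviating from a truthful bid can only lose payoff in a second-price auction — never gain.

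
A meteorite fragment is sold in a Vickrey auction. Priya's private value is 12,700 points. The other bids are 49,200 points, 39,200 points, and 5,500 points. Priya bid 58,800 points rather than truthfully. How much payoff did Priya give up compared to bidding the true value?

The highest competing bid is 49,200 points.
Bidding truthfully at 12,700 points: the top bid is 49,200 points (a rival), so Priya loses. Payoff = 0 points.
Bidding 58,800 points: Priya has the top bid, wins, and pays the second-highest bid 49,200 points. Payoff = 12,700 points − 49,200 points = -36,500 points.
Regret = truthful payoff − actual payoff = 0 points − -36,500 points = 36,500 points.
This is the dominant-strategy logic: truthful bidding weakly beats any alternative.

36,500 points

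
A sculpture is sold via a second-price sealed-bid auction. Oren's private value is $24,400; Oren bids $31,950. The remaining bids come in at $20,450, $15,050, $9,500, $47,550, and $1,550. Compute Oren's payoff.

Oren's payoff: $0.

Highest competing bid: $47,550.
Oren's bid $31,950 is not the highest, so Oren loses, pays nothing, and earns zero payoff.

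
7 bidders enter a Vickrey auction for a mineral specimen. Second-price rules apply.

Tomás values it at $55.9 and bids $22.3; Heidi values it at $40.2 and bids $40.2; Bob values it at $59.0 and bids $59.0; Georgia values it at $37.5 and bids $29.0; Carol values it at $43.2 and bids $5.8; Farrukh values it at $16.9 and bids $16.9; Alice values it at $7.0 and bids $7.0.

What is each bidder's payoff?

Ordered from highest: Bob $59.0; Heidi $40.2; Georgia $29.0; Tomás $22.3; Farrukh $16.9; Alice $7.0; Carol $5.8.
Bob has the top bid and wins; the price is the second-highest bid, $40.2.
Bob's payoff = $59.0 − $40.2 = $18.8. All other bidders lose, so their payoff is 0.

Payoffs: Tomás $0.0, Heidi $0.0, Bob $18.8, Georgia $0.0, Carol $0.0, Farrukh $0.0, Alice $0.0.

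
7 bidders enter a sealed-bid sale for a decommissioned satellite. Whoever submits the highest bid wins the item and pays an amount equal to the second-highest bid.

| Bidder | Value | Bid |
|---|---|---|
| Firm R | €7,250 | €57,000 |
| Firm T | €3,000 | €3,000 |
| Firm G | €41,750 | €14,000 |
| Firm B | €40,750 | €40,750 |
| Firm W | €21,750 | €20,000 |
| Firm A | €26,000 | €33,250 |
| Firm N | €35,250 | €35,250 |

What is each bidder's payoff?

Bids in descending order: Firm R €57,000; Firm B €40,750; Firm N €35,250; Firm A €33,250; Firm W €20,000; Firm G €14,000; Firm T €3,000.
Firm R has the top bid and wins; the price is the second-highest bid, €40,750.
Firm R's payoff = €7,250 − €40,750 = -€33,500. All other bidders lose, so their payoff is 0.

Payoffs: Firm R -€33,500, Firm T €0, Firm G €0, Firm B €0, Firm W €0, Firm A €0, Firm N €0.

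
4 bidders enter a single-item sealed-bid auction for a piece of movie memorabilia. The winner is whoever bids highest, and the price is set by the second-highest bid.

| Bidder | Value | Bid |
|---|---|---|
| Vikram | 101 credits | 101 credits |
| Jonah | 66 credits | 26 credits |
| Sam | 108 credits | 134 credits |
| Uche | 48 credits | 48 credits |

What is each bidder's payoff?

Bids in descending order: Sam 134 credits; Vikram 101 credits; Uche 48 credits; Jonah 26 credits.
Sam has the top bid and wins; the price is the second-highest bid, 101 credits.
Sam's payoff = 108 credits − 101 credits = 7 credits. All other bidders lose, so their payoff is 0.

Vikram 0 credits, Jonah 0 credits, Sam 7 credits, Uche 0 credits.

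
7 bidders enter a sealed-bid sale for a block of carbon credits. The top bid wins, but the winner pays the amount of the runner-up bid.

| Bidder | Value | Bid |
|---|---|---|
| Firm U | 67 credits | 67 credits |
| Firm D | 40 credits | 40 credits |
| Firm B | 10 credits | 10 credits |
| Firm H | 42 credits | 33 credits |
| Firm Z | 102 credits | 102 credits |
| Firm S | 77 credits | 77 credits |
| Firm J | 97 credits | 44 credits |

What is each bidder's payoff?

Bids in descending order: Firm Z 102 credits; Firm S 77 credits; Firm U 67 credits; Firm J 44 credits; Firm D 40 credits; Firm H 33 credits; Firm B 10 credits.
Firm Z has the top bid and wins; the price is the second-highest bid, 77 credits.
Firm Z's payoff = 102 credits − 77 credits = 25 credits. All other bidders lose, so their payoff is 0.

Payoffs: Firm U 0 credits, Firm D 0 credits, Firm B 0 credits, Firm H 0 credits, Firm Z 25 credits, Firm S 0 credits, Firm J 0 credits.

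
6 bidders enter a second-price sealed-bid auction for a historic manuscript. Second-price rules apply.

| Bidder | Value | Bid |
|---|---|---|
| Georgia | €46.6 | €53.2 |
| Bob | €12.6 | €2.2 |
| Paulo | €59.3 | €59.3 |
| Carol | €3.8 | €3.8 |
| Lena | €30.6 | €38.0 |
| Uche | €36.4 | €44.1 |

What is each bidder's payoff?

Bids in descending order: Paulo €59.3, then Georgia €53.2, then Uche €44.1, then Lena €38.0, then Carol €3.8, then Bob €2.2.
Paulo has the top bid and wins; the price is the second-highest bid, €53.2.
Paulo's payoff = €59.3 − €53.2 = €6.1. All other bidders lose, so their payoff is 0.

Georgia €0.0, Bob €0.0, Paulo €6.1, Carol €0.0, Lena €0.0, Uche €0.0.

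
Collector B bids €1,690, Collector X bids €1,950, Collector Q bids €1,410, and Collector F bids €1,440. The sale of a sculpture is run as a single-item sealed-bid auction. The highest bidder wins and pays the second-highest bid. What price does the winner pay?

Price paid: €1,690.

Bids in descending order: Collector X €1,950; Collector B €1,690; Collector F €1,440; Collector Q €1,410.
Collector X has the highest bid, so Collector X wins.
The second-highest bid is €1,690, so that is what Collector X pays.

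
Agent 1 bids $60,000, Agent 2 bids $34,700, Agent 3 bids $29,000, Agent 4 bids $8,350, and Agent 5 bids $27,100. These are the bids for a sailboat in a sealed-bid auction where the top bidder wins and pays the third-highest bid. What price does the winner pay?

Sorted high to low: Agent 1 $60,000, then Agent 2 $34,700, then Agent 3 $29,000, then Agent 5 $27,100, then Agent 4 $8,350.
Agent 1 is the highest bidder, so Agent 1 wins.
Under the third-price rule, the price is the third-highest bid: $29,000.

$29,000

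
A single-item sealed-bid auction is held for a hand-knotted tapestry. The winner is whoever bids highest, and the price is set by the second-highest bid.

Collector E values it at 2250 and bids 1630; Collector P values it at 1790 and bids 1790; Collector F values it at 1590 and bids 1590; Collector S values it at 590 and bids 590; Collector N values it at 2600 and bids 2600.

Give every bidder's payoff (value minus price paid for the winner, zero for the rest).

Sorted high to low: Collector N 2600, then Collector P 1790, then Collector E 1630, then Collector F 1590, then Collector S 590.
Collector N has the top bid and wins; the price is the second-highest bid, 1790.
Collector N's payoff = 2600 − 1790 = 810. All other bidders lose, so their payoff is 0.

Payoffs: Collector E 0, Collector P 0, Collector F 0, Collector S 0, Collector N 810.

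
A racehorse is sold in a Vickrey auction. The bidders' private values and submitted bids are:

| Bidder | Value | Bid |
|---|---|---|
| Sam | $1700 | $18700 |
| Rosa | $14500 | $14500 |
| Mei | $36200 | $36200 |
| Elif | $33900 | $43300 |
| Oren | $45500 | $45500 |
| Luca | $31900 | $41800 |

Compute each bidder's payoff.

Payoffs: Sam $0, Rosa $0, Mei $0, Elif $0, Oren $2200, Luca $0.

Ordered from highest: Oren $45500 > Elif $43300 > Luca $41800 > Mei $36200 > Sam $18700 > Rosa $14500.
Oren has the top bid and wins; the price is the second-highest bid, $43300.
Oren's payoff = $45500 − $43300 = $2200. All other bidders lose, so their payoff is 0.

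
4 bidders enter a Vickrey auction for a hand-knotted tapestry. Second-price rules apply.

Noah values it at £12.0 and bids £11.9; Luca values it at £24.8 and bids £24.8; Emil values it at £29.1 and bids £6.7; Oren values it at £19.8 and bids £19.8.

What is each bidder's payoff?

Noah £0.0, Luca £5.0, Emil £0.0, Oren £0.0.

Ranking the bids: Luca £24.8 > Oren £19.8 > Noah £11.9 > Emil £6.7.
Luca has the top bid and wins; the price is the second-highest bid, £19.8.
Luca's payoff = £24.8 − £19.8 = £5.0. All other bidders lose, so their payoff is 0.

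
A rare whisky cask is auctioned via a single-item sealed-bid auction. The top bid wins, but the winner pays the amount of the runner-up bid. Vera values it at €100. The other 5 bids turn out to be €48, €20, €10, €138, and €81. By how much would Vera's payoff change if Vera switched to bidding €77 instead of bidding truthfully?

The highest competing bid is €138.
Bidding truthfully at €100: the top bid is €138 (a rival), so Vera loses. Payoff = €0.
Bidding €77: the top bid is €138 (a rival), so Vera loses. Payoff = €0.
Change = €0 − €0 = €0.

€0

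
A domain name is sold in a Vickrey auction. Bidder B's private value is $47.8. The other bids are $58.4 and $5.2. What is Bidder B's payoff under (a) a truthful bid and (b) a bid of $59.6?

The highest competing bid is $58.4.
Bidding truthfully at $47.8: the top bid is $58.4 (a rival), so Bidder B loses. Payoff = $0.0.
Bidding $59.6: Bidder B has the top bid, wins, and pays the second-highest bid $58.4. Payoff = $47.8 − $58.4 = -$10.6.
This is the dominant-strategy logic: truthful bidding weakly beats any alternative.

Truthful: $0.0; alternative: -$10.6.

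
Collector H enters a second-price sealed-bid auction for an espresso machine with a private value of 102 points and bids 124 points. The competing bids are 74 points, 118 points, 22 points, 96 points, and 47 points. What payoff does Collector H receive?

-16 points

Highest competing bid: 118 points.
Collector H's bid 124 points is the highest overall, so Collector H wins and pays the second-highest bid, 118 points.
Payoff = value − price = 102 points − 118 points = -16 points.
Overbidding won the item at a price above value — truthful bidding would have avoided this loss.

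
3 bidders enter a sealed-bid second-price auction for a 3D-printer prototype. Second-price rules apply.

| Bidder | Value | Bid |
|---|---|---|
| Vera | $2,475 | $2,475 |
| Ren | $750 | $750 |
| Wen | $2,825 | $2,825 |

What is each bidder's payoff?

Vera $0, Ren $0, Wen $350.

Bids in descending order: Wen $2,825 > Vera $2,475 > Ren $750.
Wen has the top bid and wins; the price is the second-highest bid, $2,475.
Wen's payoff = $2,825 − $2,475 = $350. All other bidders lose, so their payoff is 0.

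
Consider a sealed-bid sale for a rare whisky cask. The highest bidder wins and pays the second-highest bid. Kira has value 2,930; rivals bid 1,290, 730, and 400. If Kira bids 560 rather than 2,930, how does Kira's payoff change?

Payoff change: -1,640.

The highest competing bid is 1,290.
Bidding truthfully at 2,930: Kira has the top bid, wins, and pays the second-highest bid 1,290. Payoff = 2,930 − 1,290 = 1,640.
Bidding 560: the top bid is 1,290 (a rival), so Kira loses. Payoff = 0.
Change = 0 − 1,640 = -1,640.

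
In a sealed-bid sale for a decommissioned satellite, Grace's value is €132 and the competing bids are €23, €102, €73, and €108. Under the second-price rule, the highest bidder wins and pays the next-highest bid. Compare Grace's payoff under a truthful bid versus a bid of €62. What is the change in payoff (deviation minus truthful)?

Payoff change: -€24.

The highest competing bid is €108.
Bidding truthfully at €132: Grace has the top bid, wins, and pays the second-highest bid €108. Payoff = €132 − €108 = €24.
Bidding €62: the top bid is €108 (a rival), so Grace loses. Payoff = €0.
Change = €0 − €24 = -€24.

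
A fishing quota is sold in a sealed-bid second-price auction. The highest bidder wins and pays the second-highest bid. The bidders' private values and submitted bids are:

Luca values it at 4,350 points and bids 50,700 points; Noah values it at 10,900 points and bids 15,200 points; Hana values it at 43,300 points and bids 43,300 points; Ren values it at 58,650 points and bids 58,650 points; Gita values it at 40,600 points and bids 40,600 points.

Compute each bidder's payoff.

Ordered from highest: Ren 58,650 points, then Luca 50,700 points, then Hana 43,300 points, then Gita 40,600 points, then Noah 15,200 points.
Ren has the top bid and wins; the price is the second-highest bid, 50,700 points.
Ren's payoff = 58,650 points − 50,700 points = 7,950 points. All other bidders lose, so their payoff is 0.

Luca 0 points, Noah 0 points, Hana 0 points, Ren 7,950 points, Gita 0 points.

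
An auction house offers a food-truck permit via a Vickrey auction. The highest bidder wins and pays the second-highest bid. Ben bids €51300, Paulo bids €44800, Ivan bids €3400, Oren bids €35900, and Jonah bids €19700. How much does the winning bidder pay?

Bids in descending order: Ben €51300 > Paulo €44800 > Oren €35900 > Jonah €19700 > Ivan €3400.
Ben has the highest bid, so Ben wins.
The second-highest bid is €44800, so that is what Ben pays.

The winner pays €44800.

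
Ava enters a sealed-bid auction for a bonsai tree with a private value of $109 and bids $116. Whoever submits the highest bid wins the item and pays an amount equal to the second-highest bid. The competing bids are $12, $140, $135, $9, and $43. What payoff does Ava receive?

Payoff = $0.

Highest competing bid: $140.
Ava's bid $116 is not the highest, so Ava loses, pays nothing, and earns zero payoff.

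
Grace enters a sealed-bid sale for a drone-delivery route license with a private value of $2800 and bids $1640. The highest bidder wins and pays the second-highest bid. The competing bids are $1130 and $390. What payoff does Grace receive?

Highest competing bid: $1130.
Grace's bid $1640 is the highest overall, so Grace wins and pays the second-highest bid, $1130.
Payoff = value − price = $2800 − $1130 = $1670.

Grace's payoff: $1670.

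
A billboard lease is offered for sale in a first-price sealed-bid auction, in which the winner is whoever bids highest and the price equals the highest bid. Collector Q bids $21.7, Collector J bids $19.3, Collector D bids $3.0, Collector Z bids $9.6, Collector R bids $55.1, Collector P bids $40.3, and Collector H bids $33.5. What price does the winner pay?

Price paid: $55.1.

Ordered from highest: Collector R $55.1; Collector P $40.3; Collector H $33.5; Collector Q $21.7; Collector J $19.3; Collector Z $9.6; Collector D $3.0.
Collector R is the highest bidder, so Collector R wins.
Under the first-price rule, the price is the highest bid: $55.1.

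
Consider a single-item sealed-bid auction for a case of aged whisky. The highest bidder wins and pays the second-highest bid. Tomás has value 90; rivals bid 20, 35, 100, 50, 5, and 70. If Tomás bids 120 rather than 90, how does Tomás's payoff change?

The highest competing bid is 100.
Bidding truthfully at 90: the top bid is 100 (a rival), so Tomás loses. Payoff = 0.
Bidding 120: Tomás has the top bid, wins, and pays the second-highest bid 100. Payoff = 90 − 100 = -10.
Change = -10 − 0 = -10.
This is the dominant-strategy logic: truthful bidding weakly beats any alternative.

Payoff change: -10.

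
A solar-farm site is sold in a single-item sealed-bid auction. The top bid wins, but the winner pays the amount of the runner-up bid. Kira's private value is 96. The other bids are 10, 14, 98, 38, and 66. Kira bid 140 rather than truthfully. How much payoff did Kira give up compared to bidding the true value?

The highest competing bid is 98.
Bidding truthfully at 96: the top bid is 98 (a rival), so Kira loses. Payoff = 0.
Bidding 140: Kira has the top bid, wins, and pays the second-highest bid 98. Payoff = 96 − 98 = -2.
Regret = truthful payoff − actual payoff = 0 − -2 = 2.

Regret: 2.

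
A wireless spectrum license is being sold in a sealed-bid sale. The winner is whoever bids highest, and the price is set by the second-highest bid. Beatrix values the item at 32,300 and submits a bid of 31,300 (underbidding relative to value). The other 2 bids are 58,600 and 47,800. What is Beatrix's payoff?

Highest competing bid: 58,600.
Beatrix's bid 31,300 is not the highest, so Beatrix loses, pays nothing, and earns zero payoff.

0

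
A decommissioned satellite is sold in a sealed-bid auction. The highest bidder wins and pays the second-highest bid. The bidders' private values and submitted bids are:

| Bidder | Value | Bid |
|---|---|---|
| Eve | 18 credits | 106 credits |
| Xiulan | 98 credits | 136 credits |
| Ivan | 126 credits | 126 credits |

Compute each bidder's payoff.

Payoffs: Eve 0 credits, Xiulan -28 credits, Ivan 0 credits.

Bids in descending order: Xiulan 136 credits > Ivan 126 credits > Eve 106 credits.
Xiulan has the top bid and wins; the price is the second-highest bid, 126 credits.
Xiulan's payoff = 98 credits − 126 credits = -28 credits. All other bidders lose, so their payoff is 0.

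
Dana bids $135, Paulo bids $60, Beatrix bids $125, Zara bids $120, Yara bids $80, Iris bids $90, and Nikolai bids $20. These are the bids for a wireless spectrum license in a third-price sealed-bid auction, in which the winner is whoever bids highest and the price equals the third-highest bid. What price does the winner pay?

The winner pays $120.

Bids in descending order: Dana $135 > Beatrix $125 > Zara $120 > Iris $90 > Yara $80 > Paulo $60 > Nikolai $20.
Dana is the highest bidder, so Dana wins.
Under the third-price rule, the price is the third-highest bid: $120.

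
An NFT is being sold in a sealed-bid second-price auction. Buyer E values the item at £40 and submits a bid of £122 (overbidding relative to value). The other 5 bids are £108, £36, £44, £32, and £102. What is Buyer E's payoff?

Highest competing bid: £108.
Buyer E's bid £122 is the highest overall, so Buyer E wins and pays the second-highest bid, £108.
Payoff = value − price = £40 − £108 = -£68.

-£68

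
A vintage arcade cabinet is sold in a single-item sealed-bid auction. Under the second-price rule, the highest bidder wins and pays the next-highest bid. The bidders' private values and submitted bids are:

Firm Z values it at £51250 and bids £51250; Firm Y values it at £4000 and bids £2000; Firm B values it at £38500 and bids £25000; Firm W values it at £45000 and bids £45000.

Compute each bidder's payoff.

Bids in descending order: Firm Z £51250, then Firm W £45000, then Firm B £25000, then Firm Y £2000.
Firm Z has the top bid and wins; the price is the second-highest bid, £45000.
Firm Z's payoff = £51250 − £45000 = £6250. All other bidders lose, so their payoff is 0.

Firm Z £6250, Firm Y £0, Firm B £0, Firm W £0.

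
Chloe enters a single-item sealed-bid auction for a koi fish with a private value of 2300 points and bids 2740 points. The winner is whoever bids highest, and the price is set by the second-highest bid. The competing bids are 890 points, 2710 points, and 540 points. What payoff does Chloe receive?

Chloe's payoff: -410 points.

Highest competing bid: 2710 points.
Chloe's bid 2740 points is the highest overall, so Chloe wins and pays the second-highest bid, 2710 points.
Payoff = value − price = 2300 points − 2710 points = -410 points.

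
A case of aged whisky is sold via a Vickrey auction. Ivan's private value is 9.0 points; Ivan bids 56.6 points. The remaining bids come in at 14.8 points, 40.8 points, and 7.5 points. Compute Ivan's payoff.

Highest competing bid: 40.8 points.
Ivan's bid 56.6 points is the highest overall, so Ivan wins and pays the second-highest bid, 40.8 points.
Payoff = value − price = 9.0 points − 40.8 points = -31.8 points.
Overbidding won the item at a price above value — truthful bidding would have avoided this loss.

Payoff = -31.8 points.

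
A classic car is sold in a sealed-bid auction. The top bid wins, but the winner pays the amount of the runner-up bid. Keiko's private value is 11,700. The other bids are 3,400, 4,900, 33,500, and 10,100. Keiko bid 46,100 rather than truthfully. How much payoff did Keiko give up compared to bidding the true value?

21,800

The highest competing bid is 33,500.
Bidding truthfully at 11,700: the top bid is 33,500 (a rival), so Keiko loses. Payoff = 0.
Bidding 46,100: Keiko has the top bid, wins, and pays the second-highest bid 33,500. Payoff = 11,700 − 33,500 = -21,800.
Regret = truthful payoff − actual payoff = 0 − -21,800 = 21,800.
Deviating from a truthful bid can only lose payoff in a second-price auction — never gain.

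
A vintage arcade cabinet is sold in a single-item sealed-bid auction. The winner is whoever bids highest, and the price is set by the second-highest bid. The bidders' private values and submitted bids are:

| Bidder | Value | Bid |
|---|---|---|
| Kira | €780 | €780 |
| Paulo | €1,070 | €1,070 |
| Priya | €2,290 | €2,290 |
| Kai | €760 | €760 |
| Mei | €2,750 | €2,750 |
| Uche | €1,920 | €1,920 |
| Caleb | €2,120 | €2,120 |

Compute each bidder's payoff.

Kira €0, Paulo €0, Priya €0, Kai €0, Mei €460, Uche €0, Caleb €0.

Sorted high to low: Mei €2,750 > Priya €2,290 > Caleb €2,120 > Uche €1,920 > Paulo €1,070 > Kira €780 > Kai €760.
Mei has the top bid and wins; the price is the second-highest bid, €2,290.
Mei's payoff = €2,750 − €2,290 = €460. All other bidders lose, so their payoff is 0.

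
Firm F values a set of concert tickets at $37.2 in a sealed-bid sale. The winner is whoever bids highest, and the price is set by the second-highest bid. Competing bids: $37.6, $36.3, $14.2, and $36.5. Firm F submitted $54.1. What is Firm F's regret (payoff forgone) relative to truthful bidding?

The highest competing bid is $37.6.
Bidding truthfully at $37.2: the top bid is $37.6 (a rival), so Firm F loses. Payoff = $0.0.
Bidding $54.1: Firm F has the top bid, wins, and pays the second-highest bid $37.6. Payoff = $37.2 − $37.6 = -$0.4.
Regret = truthful payoff − actual payoff = $0.0 − -$0.4 = $0.4.

Payoff forgone: $0.4.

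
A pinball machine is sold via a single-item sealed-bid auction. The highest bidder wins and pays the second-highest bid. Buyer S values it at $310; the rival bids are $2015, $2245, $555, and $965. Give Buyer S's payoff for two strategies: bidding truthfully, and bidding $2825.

(a) $0  (b) -$1935

The highest competing bid is $2245.
Bidding truthfully at $310: the top bid is $2245 (a rival), so Buyer S loses. Payoff = $0.
Bidding $2825: Buyer S has the top bid, wins, and pays the second-highest bid $2245. Payoff = $310 − $2245 = -$1935.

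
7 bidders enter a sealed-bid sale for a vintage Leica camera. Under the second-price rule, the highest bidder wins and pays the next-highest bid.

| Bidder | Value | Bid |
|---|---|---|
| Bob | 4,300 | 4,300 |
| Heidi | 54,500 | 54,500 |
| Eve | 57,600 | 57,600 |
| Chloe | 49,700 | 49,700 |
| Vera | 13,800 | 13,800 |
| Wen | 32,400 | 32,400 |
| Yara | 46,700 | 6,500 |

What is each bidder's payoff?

Bob 0, Heidi 0, Eve 3,100, Chloe 0, Vera 0, Wen 0, Yara 0.

Sorted high to low: Eve 57,600; Heidi 54,500; Chloe 49,700; Wen 32,400; Vera 13,800; Yara 6,500; Bob 4,300.
Eve has the top bid and wins; the price is the second-highest bid, 54,500.
Eve's payoff = 57,600 − 54,500 = 3,100. All other bidders lose, so their payoff is 0.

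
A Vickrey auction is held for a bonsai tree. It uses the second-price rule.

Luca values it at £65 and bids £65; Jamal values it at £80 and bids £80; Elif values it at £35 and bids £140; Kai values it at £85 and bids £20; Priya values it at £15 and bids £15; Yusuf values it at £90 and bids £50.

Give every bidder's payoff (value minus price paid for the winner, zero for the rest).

Ordered from highest: Elif £140; Jamal £80; Luca £65; Yusuf £50; Kai £20; Priya £15.
Elif has the top bid and wins; the price is the second-highest bid, £80.
Elif's payoff = £35 − £80 = -£45. All other bidders lose, so their payoff is 0.

Payoffs: Luca £0, Jamal £0, Elif -£45, Kai £0, Priya £0, Yusuf £0.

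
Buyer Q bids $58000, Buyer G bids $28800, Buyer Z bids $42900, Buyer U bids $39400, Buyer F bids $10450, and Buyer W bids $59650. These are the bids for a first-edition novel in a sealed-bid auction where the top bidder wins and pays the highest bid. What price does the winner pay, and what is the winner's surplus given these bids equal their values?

Price $59650; surplus $0.

Ordered from highest: Buyer W $59650, then Buyer Q $58000, then Buyer Z $42900, then Buyer U $39400, then Buyer G $28800, then Buyer F $10450.
Buyer W is the highest bidder, so Buyer W wins.
Under the first-price rule, the price is the highest bid: $59650.
Surplus = $59650 − $59650 = $0.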